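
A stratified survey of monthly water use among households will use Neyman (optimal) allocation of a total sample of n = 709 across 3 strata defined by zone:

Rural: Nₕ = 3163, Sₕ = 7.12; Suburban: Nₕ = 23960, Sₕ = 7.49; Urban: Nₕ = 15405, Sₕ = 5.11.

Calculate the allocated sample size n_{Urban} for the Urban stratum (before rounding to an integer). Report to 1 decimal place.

Neyman allocation: nₕ = n·NₕSₕ / Σⱼ NⱼSⱼ.
Σ NⱼSⱼ = 3163·7.12 + 23960·7.49 + 15405·5.11 = 280700.51.
n_{Urban} = 709·15405·5.11 / 280700.51 = 198.8.

198.8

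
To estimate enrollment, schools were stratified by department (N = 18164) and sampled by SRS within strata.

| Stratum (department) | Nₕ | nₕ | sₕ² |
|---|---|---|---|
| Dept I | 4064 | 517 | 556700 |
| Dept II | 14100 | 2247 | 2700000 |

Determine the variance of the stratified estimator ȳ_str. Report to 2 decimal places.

655.72

Var(ȳ_str) = Σₕ Wₕ²(1 − fₕ)sₕ²/nₕ with Wₕ = Nₕ/N, N = 18164.
Dept I: Wₕ = 0.22373926; term = 0.22373926²·(1 − 0.12721457)·556700/517 = 47.045986.
Dept II: Wₕ = 0.77626074; term = 0.77626074²·(1 − 0.15936170)·2700000/2247 = 608.67449.
Sum = 655.72048.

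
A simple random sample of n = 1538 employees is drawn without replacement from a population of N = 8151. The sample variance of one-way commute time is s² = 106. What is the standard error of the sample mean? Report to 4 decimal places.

0.2365

Under SRS without replacement, Var(ȳ) = (1 − f)·s²/n with f = n/N = 1538/8151 = 0.18868850.
Var(ȳ) = (1 − 0.18868850)·106/1538 = 0.81131150·0.068920676 = 0.055916137.
SE(ȳ) = √(0.055916137) = 0.2365.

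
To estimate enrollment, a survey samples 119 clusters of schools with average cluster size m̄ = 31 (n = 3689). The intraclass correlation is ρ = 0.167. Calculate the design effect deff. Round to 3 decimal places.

deff = 1 + (31 − 1)·0.167 = 1 + 5.01 = 6.01.

6.010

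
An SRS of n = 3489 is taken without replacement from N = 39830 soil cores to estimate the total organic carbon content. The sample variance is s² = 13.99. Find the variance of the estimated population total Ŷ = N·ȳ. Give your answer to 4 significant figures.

Var(Ŷ) = N²·Var(ȳ) = N²·(1 − n/N)·s²/n.
f = 3489/39830 = 0.08759729; Var(ȳ) = 0.91240271·13.99/3489 = 0.0036585021.
Var(Ŷ) = 39830² · 0.0036585021 = 5.8039535 × 10^6.

5.804 × 10^6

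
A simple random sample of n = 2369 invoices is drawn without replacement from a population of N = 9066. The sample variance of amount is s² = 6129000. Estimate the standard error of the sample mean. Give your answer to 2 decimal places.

43.72

Under SRS without replacement, Var(ȳ) = (1 − f)·s²/n with f = n/N = 2369/9066 = 0.26130598.
Var(ȳ) = (1 − 0.26130598)·6129000/2369 = 0.73869402·2587.1676 = 1911.1252.
SE(ȳ) = √(1911.1252) = 43.72.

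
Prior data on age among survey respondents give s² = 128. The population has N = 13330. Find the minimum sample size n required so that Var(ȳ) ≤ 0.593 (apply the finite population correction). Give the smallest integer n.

213

Without fpc, n₀ = s²/D = 128/0.593 = 215.8516.
With fpc, (1 − n/N)·s²/n ≤ D requires n ≥ n₀/(1 + n₀/N) = 215.8516/(1 + 215.8516/13330) = 212.4120.
Rounding up, n = 213.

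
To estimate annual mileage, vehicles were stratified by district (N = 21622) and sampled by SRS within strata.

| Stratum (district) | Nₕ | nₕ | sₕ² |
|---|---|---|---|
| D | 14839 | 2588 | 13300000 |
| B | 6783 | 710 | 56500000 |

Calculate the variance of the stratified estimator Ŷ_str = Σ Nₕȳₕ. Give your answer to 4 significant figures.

Var(Ŷ_str) = Σₕ Nₕ²(1 − fₕ)sₕ²/nₕ.
D: 14839²·(1 − 2588/14839)·13300000/2588 = 9.3425094 × 10^11.
B: 6783²·(1 − 710/6783)·56500000/710 = 3.2780472 × 10^12.
Sum = 4.2122981 × 10^12.

4.212 × 10^12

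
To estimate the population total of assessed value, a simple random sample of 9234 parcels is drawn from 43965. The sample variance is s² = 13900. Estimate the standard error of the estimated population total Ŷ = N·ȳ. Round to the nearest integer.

Var(Ŷ) = N²·Var(ȳ) = N²·(1 − n/N)·s²/n.
f = 9234/43965 = 0.21003071; Var(ȳ) = 0.78996929·13900/9234 = 1.1891459.
Var(Ŷ) = 43965² · 1.1891459 = 2.2985253 × 10^9.
SE(Ŷ) = √(2.2985253 × 10^9) = 47943.

47943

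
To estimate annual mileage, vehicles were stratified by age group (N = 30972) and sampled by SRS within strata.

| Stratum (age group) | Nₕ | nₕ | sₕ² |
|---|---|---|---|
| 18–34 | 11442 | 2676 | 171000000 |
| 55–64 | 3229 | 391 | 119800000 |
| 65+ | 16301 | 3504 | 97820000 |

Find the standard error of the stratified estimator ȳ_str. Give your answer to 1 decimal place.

125.2

Var(ȳ_str) = Σₕ Wₕ²(1 − fₕ)sₕ²/nₕ with Wₕ = Nₕ/N, N = 30972.
18–34: Wₕ = 0.36943045; term = 0.36943045²·(1 − 0.23387520)·171000000/2676 = 6681.5144.
55–64: Wₕ = 0.10425546; term = 0.10425546²·(1 − 0.12109012)·119800000/391 = 2926.9951.
65+: Wₕ = 0.52631409; term = 0.52631409²·(1 − 0.21495614)·97820000/3504 = 6070.8217.
Sum = 15679.331.
SE = √(15679.331) = 125.2.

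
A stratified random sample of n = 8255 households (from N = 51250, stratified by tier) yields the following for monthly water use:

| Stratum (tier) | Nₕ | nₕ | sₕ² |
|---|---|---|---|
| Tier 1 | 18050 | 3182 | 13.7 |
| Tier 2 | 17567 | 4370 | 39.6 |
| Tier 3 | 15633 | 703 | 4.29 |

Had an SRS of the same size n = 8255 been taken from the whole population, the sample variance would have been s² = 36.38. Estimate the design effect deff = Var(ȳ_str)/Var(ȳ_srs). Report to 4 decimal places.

0.4820

Var(ȳ_str) = Σ Wₕ²(1−fₕ)sₕ²/nₕ with Wₕ = Nₕ/51250:
  Tier 1: (18050/51250)²·(1−3182/18050)·13.7/3182 = 4.3990856 × 10^-4
  Tier 2: (17567/51250)²·(1−4370/17567)·39.6/4370 = 7.998321 × 10^-4
  Tier 3: (15633/51250)²·(1−703/15633)·4.29/703 = 5.4227098 × 10^-4
  → Var(ȳ_str) = 0.0017820116.
Var(ȳ_srs) = (1 − 8255/51250)·36.38/8255 = 0.0036971724.
deff = 0.0017820116 / 0.0036971724 = 0.4820.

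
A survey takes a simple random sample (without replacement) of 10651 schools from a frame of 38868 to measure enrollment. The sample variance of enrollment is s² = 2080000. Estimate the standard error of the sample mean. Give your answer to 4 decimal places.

11.9068

Under SRS without replacement, Var(ȳ) = (1 − f)·s²/n with f = n/N = 10651/38868 = 0.27403005.
Var(ȳ) = (1 − 0.27403005)·2080000/10651 = 0.72596995·195.28683 = 141.77237.
SE(ȳ) = √(141.77237) = 11.9068.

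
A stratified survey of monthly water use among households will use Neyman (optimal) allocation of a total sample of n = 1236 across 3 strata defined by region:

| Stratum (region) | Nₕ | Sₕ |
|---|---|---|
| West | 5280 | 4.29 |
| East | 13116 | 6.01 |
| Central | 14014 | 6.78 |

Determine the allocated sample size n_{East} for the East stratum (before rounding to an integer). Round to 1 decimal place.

495.8

Neyman allocation: nₕ = n·NₕSₕ / Σⱼ NⱼSⱼ.
Σ NⱼSⱼ = 5280·4.29 + 13116·6.01 + 14014·6.78 = 196493.28.
n_{East} = 1236·13116·6.01 / 196493.28 = 495.8.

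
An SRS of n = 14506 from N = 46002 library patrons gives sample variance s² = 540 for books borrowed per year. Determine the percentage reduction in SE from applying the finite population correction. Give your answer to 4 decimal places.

17.2555

f = n/N = 14506/46002 = 0.31533412.
SE_no-fpc = √(s²/n) = 0.19294034; SE_fpc = √((1−f)s²/n) = 0.1596476.
Ratio = √(1−f) = 0.82744540. Reduction = 100·(1 − 0.82744540) = 17.2555%.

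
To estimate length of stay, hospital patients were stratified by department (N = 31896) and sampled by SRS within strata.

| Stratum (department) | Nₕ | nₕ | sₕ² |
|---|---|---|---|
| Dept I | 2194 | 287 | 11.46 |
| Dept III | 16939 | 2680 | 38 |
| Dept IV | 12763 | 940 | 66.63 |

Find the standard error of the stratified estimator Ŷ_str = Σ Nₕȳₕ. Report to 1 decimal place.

3779.9

Var(Ŷ_str) = Σₕ Nₕ²(1 − fₕ)sₕ²/nₕ.
Dept I: 2194²·(1 − 287/2194)·11.46/287 = 167066.75.
Dept III: 16939²·(1 − 2680/16939)·38/2680 = 3.4247245 × 10^6.
Dept IV: 12763²·(1 − 940/12763)·66.63/940 = 1.0696025 × 10^7.
Sum = 1.4287816 × 10^7.
SE = √(1.4287816 × 10^7) = 3779.9.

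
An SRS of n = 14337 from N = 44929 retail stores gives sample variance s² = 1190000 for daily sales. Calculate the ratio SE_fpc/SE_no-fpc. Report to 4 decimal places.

f = n/N = 14337/44929 = 0.31910347.
SE_no-fpc = √(s²/n) = 9.1105446; SE_fpc = √((1−f)s²/n) = 7.5176984.
Ratio = √(1−f) = 0.82516454.

0.8252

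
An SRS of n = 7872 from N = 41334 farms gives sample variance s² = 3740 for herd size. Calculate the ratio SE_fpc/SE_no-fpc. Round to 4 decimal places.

f = n/N = 7872/41334 = 0.19044854.
SE_no-fpc = √(s²/n) = 0.68927616; SE_fpc = √((1−f)s²/n) = 0.62017676.
Ratio = √(1−f) = 0.89975078.

0.8998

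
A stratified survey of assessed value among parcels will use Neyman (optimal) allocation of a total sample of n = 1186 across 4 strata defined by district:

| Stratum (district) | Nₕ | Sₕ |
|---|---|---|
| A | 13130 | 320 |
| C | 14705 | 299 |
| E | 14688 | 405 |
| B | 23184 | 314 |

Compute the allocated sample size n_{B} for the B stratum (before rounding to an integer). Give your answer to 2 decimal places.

395.56

Neyman allocation: nₕ = n·NₕSₕ / Σⱼ NⱼSⱼ.
Σ NⱼSⱼ = 13130·320 + 14705·299 + 14688·405 + 23184·314 = 2.1826811 × 10^7.
n_{B} = 1186·23184·314 / (2.1826811 × 10^7) = 395.56.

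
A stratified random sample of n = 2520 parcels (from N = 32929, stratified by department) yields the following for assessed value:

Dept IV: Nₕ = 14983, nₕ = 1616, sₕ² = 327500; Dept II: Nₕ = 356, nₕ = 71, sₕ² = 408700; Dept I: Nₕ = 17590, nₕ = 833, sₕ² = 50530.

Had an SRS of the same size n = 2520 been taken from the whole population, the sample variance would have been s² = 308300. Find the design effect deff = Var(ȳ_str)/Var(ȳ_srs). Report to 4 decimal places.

0.4820

Var(ȳ_str) = Σ Wₕ²(1−fₕ)sₕ²/nₕ with Wₕ = Nₕ/32929:
  Dept IV: (14983/32929)²·(1−1616/14983)·327500/1616 = 37.432221
  Dept II: (356/32929)²·(1−71/356)·408700/71 = 0.53862197
  Dept I: (17590/32929)²·(1−833/17590)·50530/833 = 16.48957
  → Var(ȳ_str) = 54.460413.
Var(ȳ_srs) = (1 − 2520/32929)·308300/2520 = 112.9787.
deff = 54.460413 / 112.9787 = 0.4820.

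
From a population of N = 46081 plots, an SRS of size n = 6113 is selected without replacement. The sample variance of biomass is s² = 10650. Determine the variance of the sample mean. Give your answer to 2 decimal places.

Under SRS without replacement, Var(ȳ) = (1 − f)·s²/n with f = n/N = 6113/46081 = 0.13265771.
Var(ȳ) = (1 − 0.13265771)·10650/6113 = 0.86734229·1.7421888 = 1.511074.

1.51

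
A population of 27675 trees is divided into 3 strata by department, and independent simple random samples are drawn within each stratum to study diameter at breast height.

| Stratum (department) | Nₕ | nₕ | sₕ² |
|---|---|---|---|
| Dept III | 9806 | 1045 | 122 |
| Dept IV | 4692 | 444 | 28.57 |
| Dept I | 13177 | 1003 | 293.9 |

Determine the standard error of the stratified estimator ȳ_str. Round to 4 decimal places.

Var(ȳ_str) = Σₕ Wₕ²(1 − fₕ)sₕ²/nₕ with Wₕ = Nₕ/N, N = 27675.
Dept III: Wₕ = 0.35432701; term = 0.35432701²·(1 − 0.10656741)·122/1045 = 0.013095252.
Dept IV: Wₕ = 0.16953930; term = 0.16953930²·(1 − 0.09462916)·28.57/444 = 0.0016745361.
Dept I: Wₕ = 0.47613369; term = 0.47613369²·(1 − 0.07611748)·293.9/1003 = 0.061372418.
Sum = 0.076142206.
SE = √(0.076142206) = 0.2759.

0.2759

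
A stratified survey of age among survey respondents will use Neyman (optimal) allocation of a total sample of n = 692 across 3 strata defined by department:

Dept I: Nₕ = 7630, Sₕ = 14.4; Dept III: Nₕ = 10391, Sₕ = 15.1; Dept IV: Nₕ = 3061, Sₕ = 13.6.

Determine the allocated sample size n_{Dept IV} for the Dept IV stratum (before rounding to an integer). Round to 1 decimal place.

Neyman allocation: nₕ = n·NₕSₕ / Σⱼ NⱼSⱼ.
Σ NⱼSⱼ = 7630·14.4 + 10391·15.1 + 3061·13.6 = 308405.7.
n_{Dept IV} = 692·3061·13.6 / 308405.7 = 93.4.

93.4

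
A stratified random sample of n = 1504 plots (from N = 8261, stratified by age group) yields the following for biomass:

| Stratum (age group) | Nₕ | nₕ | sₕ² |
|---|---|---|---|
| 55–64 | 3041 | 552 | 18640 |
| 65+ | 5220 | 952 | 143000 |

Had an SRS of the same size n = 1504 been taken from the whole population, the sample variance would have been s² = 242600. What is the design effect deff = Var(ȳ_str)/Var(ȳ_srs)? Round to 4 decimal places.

Var(ȳ_str) = Σ Wₕ²(1−fₕ)sₕ²/nₕ with Wₕ = Nₕ/8261:
  55–64: (3041/8261)²·(1−552/3041)·18640/552 = 3.745268
  65+: (5220/8261)²·(1−952/5220)·143000/952 = 49.037549
  → Var(ȳ_str) = 52.782817.
Var(ȳ_srs) = (1 − 1504/8261)·242600/1504 = 131.93629.
deff = 52.782817 / 131.93629 = 0.4001.

0.4001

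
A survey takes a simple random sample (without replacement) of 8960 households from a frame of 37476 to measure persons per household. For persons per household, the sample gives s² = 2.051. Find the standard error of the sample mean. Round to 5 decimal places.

Under SRS without replacement, Var(ȳ) = (1 − f)·s²/n with f = n/N = 8960/37476 = 0.23908635.
Var(ȳ) = (1 − 0.23908635)·2.051/8960 = 0.76091365·2.2890625 × 10^-4 = 1.7417789 × 10^-4.
SE(ȳ) = √(1.7417789 × 10^-4) = 0.01320.

0.01320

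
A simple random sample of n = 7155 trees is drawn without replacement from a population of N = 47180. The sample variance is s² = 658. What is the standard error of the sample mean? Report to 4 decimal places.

0.2793

Under SRS without replacement, Var(ȳ) = (1 − f)·s²/n with f = n/N = 7155/47180 = 0.15165324.
Var(ȳ) = (1 − 0.15165324)·658/7155 = 0.84834676·0.091963662 = 0.078017074.
SE(ȳ) = √(0.078017074) = 0.2793.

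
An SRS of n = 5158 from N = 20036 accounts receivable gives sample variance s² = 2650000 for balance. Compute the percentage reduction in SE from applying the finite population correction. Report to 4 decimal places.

f = n/N = 5158/20036 = 0.25743661.
SE_no-fpc = √(s²/n) = 22.666385; SE_fpc = √((1−f)s²/n) = 19.532104.
Ratio = √(1−f) = 0.86172118. Reduction = 100·(1 − 0.86172118) = 13.8279%.

13.8279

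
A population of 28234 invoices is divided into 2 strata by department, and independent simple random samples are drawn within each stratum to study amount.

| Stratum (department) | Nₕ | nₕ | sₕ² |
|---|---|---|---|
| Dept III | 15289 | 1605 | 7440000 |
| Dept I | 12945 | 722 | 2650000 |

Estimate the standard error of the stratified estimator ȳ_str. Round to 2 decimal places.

Var(ȳ_str) = Σₕ Wₕ²(1 − fₕ)sₕ²/nₕ with Wₕ = Nₕ/N, N = 28234.
Dept III: Wₕ = 0.54151024; term = 0.54151024²·(1 − 0.10497743)·7440000/1605 = 1216.5928.
Dept I: Wₕ = 0.45848976; term = 0.45848976²·(1 − 0.05577443)·2650000/722 = 728.52376.
Sum = 1945.1166.
SE = √(1945.1166) = 44.10.

44.10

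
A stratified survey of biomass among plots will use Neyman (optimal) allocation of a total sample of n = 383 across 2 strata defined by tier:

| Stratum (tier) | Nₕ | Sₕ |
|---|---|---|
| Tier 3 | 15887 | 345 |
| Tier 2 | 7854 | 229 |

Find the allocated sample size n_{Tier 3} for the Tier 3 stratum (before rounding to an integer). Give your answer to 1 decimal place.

Neyman allocation: nₕ = n·NₕSₕ / Σⱼ NⱼSⱼ.
Σ NⱼSⱼ = 15887·345 + 7854·229 = 7.279581 × 10^6.
n_{Tier 3} = 383·15887·345 / (7.279581 × 10^6) = 288.4.

288.4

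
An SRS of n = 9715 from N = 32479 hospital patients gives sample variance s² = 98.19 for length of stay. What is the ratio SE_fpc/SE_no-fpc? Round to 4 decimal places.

0.8372

f = n/N = 9715/32479 = 0.29911635.
SE_no-fpc = √(s²/n) = 0.10053383; SE_fpc = √((1−f)s²/n) = 0.08416571.
Ratio = √(1−f) = 0.83718794.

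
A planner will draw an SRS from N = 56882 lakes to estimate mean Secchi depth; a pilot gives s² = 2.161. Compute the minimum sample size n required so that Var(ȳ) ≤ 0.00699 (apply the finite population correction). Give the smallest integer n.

Without fpc, n₀ = s²/D = 2.161/0.00699 = 309.1559.
With fpc, (1 − n/N)·s²/n ≤ D requires n ≥ n₀/(1 + n₀/N) = 309.1559/(1 + 309.1559/56882) = 307.4847.
Rounding up, n = 308.

308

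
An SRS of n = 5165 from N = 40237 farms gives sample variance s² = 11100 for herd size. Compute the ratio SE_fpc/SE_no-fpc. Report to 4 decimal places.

f = n/N = 5165/40237 = 0.12836444.
SE_no-fpc = √(s²/n) = 1.4659742; SE_fpc = √((1−f)s²/n) = 1.3686544.
Ratio = √(1−f) = 0.93361425.

0.9336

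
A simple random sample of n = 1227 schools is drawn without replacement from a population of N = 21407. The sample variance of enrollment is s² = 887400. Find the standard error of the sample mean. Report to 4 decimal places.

Under SRS without replacement, Var(ȳ) = (1 − f)·s²/n with f = n/N = 1227/21407 = 0.05731770.
Var(ȳ) = (1 − 0.05731770)·887400/1227 = 0.94268230·723.22738 = 681.77365.
SE(ȳ) = √(681.77365) = 26.1108.

26.1108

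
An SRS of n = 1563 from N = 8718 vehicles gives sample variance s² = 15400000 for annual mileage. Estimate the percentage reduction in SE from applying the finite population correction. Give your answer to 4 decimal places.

f = n/N = 1563/8718 = 0.17928424.
SE_no-fpc = √(s²/n) = 99.261509; SE_fpc = √((1−f)s²/n) = 89.92434.
Ratio = √(1−f) = 0.90593364. Reduction = 100·(1 − 0.90593364) = 9.4066%.

9.4066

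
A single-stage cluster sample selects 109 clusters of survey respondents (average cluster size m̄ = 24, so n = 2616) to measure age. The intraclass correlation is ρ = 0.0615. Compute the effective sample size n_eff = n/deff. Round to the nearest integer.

1083

deff = 1 + (24 − 1)·0.0615 = 1 + 1.4145 = 2.4145.
n_eff = 2616 / 2.4145 = 1083.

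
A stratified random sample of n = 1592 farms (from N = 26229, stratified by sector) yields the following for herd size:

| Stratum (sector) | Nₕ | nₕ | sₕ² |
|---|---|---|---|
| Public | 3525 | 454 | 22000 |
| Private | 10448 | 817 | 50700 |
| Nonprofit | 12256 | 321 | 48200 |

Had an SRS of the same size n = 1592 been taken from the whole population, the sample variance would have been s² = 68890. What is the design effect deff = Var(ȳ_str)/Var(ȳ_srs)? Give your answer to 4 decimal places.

1.0275

Var(ȳ_str) = Σ Wₕ²(1−fₕ)sₕ²/nₕ with Wₕ = Nₕ/26229:
  Public: (3525/26229)²·(1−454/3525)·22000/454 = 0.7625043
  Private: (10448/26229)²·(1−817/10448)·50700/817 = 9.0766791
  Nonprofit: (12256/26229)²·(1−321/12256)·48200/321 = 31.926383
  → Var(ȳ_str) = 41.765566.
Var(ȳ_srs) = (1 − 1592/26229)·68890/1592 = 40.646131.
deff = 41.765566 / 40.646131 = 1.0275.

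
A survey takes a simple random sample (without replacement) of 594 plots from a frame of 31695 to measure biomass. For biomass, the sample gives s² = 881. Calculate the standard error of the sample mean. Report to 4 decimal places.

Under SRS without replacement, Var(ȳ) = (1 − f)·s²/n with f = n/N = 594/31695 = 0.01874113.
Var(ȳ) = (1 − 0.01874113)·881/594 = 0.98125887·1.483165 = 1.4553688.
SE(ȳ) = √(1.4553688) = 1.2064.

1.2064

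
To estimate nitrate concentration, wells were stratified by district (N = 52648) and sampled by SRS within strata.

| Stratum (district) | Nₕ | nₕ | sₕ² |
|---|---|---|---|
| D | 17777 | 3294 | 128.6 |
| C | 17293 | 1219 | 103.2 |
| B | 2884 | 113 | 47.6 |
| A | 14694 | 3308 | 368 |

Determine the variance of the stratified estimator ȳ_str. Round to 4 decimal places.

Var(ȳ_str) = Σₕ Wₕ²(1 − fₕ)sₕ²/nₕ with Wₕ = Nₕ/N, N = 52648.
D: Wₕ = 0.33765765; term = 0.33765765²·(1 − 0.18529561)·128.6/3294 = 0.0036263575.
C: Wₕ = 0.32846452; term = 0.32846452²·(1 − 0.07049095)·103.2/1219 = 0.0084899775.
B: Wₕ = 0.05477891; term = 0.05477891²·(1 − 0.03918169)·47.6/113 = 0.0012144972.
A: Wₕ = 0.27909892; term = 0.27909892²·(1 − 0.22512590)·368/3308 = 0.0067147489.
Sum = 0.020045581.

0.0200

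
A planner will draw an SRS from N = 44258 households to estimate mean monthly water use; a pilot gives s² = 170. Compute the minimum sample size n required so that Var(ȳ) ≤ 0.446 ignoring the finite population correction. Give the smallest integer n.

Without fpc, n₀ = s²/D = 170/0.446 = 381.1659.
Rounding up, n = 382.

382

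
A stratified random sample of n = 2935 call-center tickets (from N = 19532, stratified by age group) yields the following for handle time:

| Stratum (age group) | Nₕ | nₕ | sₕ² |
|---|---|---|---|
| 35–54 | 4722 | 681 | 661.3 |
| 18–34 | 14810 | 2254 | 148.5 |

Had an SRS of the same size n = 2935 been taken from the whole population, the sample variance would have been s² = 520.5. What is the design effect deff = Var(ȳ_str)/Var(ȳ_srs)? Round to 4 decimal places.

Var(ȳ_str) = Σ Wₕ²(1−fₕ)sₕ²/nₕ with Wₕ = Nₕ/19532:
  35–54: (4722/19532)²·(1−681/4722)·661.3/681 = 0.048570527
  18–34: (14810/19532)²·(1−2254/14810)·148.5/2254 = 0.03211334
  → Var(ȳ_str) = 0.080683867.
Var(ȳ_srs) = (1 − 2935/19532)·520.5/2935 = 0.15069384.
deff = 0.080683867 / 0.15069384 = 0.5354.

0.5354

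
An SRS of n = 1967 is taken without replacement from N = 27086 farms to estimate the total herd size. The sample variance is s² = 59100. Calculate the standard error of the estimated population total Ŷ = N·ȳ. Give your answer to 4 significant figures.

143000

Var(Ŷ) = N²·Var(ȳ) = N²·(1 − n/N)·s²/n.
f = 1967/27086 = 0.07262054; Var(ȳ) = 0.92737946·59100/1967 = 27.863816.
Var(Ŷ) = 27086² · 27.863816 = 2.0442328 × 10^10.
SE(Ŷ) = √(2.0442328 × 10^10) = 143000.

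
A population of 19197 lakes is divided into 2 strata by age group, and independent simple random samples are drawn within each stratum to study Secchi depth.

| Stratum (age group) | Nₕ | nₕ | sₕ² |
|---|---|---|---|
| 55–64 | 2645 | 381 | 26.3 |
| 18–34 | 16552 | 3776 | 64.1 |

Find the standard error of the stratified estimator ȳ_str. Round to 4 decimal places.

Var(ȳ_str) = Σₕ Wₕ²(1 − fₕ)sₕ²/nₕ with Wₕ = Nₕ/N, N = 19197.
55–64: Wₕ = 0.13778195; term = 0.13778195²·(1 − 0.14404537)·26.3/381 = 0.0011216727.
18–34: Wₕ = 0.86221805; term = 0.86221805²·(1 − 0.22812953)·64.1/3776 = 0.0097410258.
Sum = 0.010862699.
SE = √(0.010862699) = 0.1042.

0.1042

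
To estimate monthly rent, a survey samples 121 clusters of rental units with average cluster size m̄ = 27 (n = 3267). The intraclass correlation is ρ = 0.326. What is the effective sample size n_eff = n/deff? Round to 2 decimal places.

344.77

deff = 1 + (27 − 1)·0.326 = 1 + 8.476 = 9.476.
n_eff = 3267 / 9.476 = 344.77.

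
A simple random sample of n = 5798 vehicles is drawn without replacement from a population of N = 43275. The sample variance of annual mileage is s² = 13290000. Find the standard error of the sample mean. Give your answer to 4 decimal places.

44.5541

Under SRS without replacement, Var(ȳ) = (1 − f)·s²/n with f = n/N = 5798/43275 = 0.13398036.
Var(ȳ) = (1 − 0.13398036)·13290000/5798 = 0.86601964·2292.1697 = 1985.064.
SE(ȳ) = √(1985.064) = 44.5541.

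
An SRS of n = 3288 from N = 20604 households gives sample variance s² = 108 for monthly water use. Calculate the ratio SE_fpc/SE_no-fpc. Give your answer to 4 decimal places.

0.9167

f = n/N = 3288/20604 = 0.15958066.
SE_no-fpc = √(s²/n) = 0.18123663; SE_fpc = √((1−f)s²/n) = 0.16614757.
Ratio = √(1−f) = 0.91674388.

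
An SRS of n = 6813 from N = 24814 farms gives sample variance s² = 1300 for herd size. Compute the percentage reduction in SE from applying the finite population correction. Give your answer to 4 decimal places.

f = n/N = 6813/24814 = 0.27456275.
SE_no-fpc = √(s²/n) = 0.43681997; SE_fpc = √((1−f)s²/n) = 0.37205094.
Ratio = √(1−f) = 0.85172604. Reduction = 100·(1 − 0.85172604) = 14.8274%.

14.8274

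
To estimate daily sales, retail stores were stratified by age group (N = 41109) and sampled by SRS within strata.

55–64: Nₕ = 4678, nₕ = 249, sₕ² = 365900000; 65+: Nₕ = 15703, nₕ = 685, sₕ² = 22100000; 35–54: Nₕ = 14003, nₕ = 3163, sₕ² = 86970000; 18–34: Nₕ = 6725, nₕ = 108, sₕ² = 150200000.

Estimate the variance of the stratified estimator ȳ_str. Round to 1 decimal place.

Var(ȳ_str) = Σₕ Wₕ²(1 − fₕ)sₕ²/nₕ with Wₕ = Nₕ/N, N = 41109.
55–64: Wₕ = 0.11379503; term = 0.11379503²·(1 − 0.05322788)·365900000/249 = 18015.866.
65+: Wₕ = 0.38198448; term = 0.38198448²·(1 − 0.04362224)·22100000/685 = 4502.1774.
35–54: Wₕ = 0.34063101; term = 0.34063101²·(1 − 0.22588017)·86970000/3163 = 2469.7149.
18–34: Wₕ = 0.16358948; term = 0.16358948²·(1 − 0.01605948)·150200000/108 = 36620.627.
Sum = 61608.385.

61608.4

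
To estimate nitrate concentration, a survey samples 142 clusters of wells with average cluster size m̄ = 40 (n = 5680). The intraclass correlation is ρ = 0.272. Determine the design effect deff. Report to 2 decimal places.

deff = 1 + (40 − 1)·0.272 = 1 + 10.608 = 11.608.

11.61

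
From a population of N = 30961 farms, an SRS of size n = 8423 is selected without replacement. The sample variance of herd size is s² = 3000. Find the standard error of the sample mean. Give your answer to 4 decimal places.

Under SRS without replacement, Var(ȳ) = (1 − f)·s²/n with f = n/N = 8423/30961 = 0.27205194.
Var(ȳ) = (1 − 0.27205194)·3000/8423 = 0.72794806·0.35616764 = 0.25927154.
SE(ȳ) = √(0.25927154) = 0.5092.

0.5092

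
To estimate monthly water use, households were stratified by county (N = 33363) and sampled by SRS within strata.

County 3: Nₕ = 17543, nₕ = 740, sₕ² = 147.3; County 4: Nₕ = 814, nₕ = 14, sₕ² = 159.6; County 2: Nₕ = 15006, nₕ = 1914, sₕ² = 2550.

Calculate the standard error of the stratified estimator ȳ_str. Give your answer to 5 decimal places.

0.54271

Var(ȳ_str) = Σₕ Wₕ²(1 − fₕ)sₕ²/nₕ with Wₕ = Nₕ/N, N = 33363.
County 3: Wₕ = 0.52582202; term = 0.52582202²·(1 − 0.04218207)·147.3/740 = 0.052714674.
County 4: Wₕ = 0.02439829; term = 0.02439829²·(1 − 0.01719902)·159.6/14 = 0.0066694351.
County 2: Wₕ = 0.44977970; term = 0.44977970²·(1 − 0.12754898)·2550/1914 = 0.23514676.
Sum = 0.29453087.
SE = √(0.29453087) = 0.54271.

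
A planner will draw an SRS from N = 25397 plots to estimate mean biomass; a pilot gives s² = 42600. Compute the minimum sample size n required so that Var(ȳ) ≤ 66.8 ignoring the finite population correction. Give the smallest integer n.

638

Without fpc, n₀ = s²/D = 42600/66.8 = 637.7246.
Rounding up, n = 638.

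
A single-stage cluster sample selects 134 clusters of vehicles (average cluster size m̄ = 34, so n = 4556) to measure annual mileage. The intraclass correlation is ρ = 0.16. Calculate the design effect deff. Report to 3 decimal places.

deff = 1 + (34 − 1)·0.16 = 1 + 5.28 = 6.28.

6.280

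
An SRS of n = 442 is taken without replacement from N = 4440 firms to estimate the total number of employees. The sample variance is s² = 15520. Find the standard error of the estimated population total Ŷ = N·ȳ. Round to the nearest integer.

Var(Ŷ) = N²·Var(ȳ) = N²·(1 − n/N)·s²/n.
f = 442/4440 = 0.09954955; Var(ȳ) = 0.90045045·15520/442 = 31.617627.
Var(Ŷ) = 4440² · 31.617627 = 6.2329725 × 10^8.
SE(Ŷ) = √(6.2329725 × 10^8) = 24966.

24966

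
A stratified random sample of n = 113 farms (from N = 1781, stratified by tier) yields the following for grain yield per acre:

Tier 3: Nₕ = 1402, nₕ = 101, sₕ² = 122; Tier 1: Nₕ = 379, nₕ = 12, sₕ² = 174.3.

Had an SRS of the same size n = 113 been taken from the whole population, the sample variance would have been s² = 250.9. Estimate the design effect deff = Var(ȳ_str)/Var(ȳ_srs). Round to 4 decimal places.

Var(ȳ_str) = Σ Wₕ²(1−fₕ)sₕ²/nₕ with Wₕ = Nₕ/1781:
  Tier 3: (1402/1781)²·(1−101/1402)·122/101 = 0.69460184
  Tier 1: (379/1781)²·(1−12/379)·174.3/12 = 0.63693274
  → Var(ȳ_str) = 1.3315346.
Var(ȳ_srs) = (1 − 113/1781)·250.9/113 = 2.0794781.
deff = 1.3315346 / 2.0794781 = 0.6403.

0.6403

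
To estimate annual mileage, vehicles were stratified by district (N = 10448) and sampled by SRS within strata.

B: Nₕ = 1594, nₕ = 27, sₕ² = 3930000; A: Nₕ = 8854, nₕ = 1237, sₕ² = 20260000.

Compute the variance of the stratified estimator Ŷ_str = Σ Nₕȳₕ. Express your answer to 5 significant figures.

1.4681 × 10^12

Var(Ŷ_str) = Σₕ Nₕ²(1 − fₕ)sₕ²/nₕ.
B: 1594²·(1 − 27/1594)·3930000/27 = 3.6356838 × 10^11.
A: 8854²·(1 − 1237/8854)·20260000/1237 = 1.1045699 × 10^12.
Sum = 1.4681383 × 10^12.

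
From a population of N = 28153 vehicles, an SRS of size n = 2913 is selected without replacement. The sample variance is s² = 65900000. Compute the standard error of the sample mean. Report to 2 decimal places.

142.41

Under SRS without replacement, Var(ȳ) = (1 − f)·s²/n with f = n/N = 2913/28153 = 0.10347032.
Var(ȳ) = (1 − 0.10347032)·65900000/2913 = 0.89652968·22622.726 = 20281.945.
SE(ȳ) = √(20281.945) = 142.41.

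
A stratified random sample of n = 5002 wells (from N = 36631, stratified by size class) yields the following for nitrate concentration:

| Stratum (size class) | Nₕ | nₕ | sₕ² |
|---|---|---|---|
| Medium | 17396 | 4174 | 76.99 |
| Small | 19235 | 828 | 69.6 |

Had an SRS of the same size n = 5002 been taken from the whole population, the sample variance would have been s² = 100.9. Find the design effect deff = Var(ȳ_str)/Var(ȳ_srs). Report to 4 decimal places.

1.4550

Var(ȳ_str) = Σ Wₕ²(1−fₕ)sₕ²/nₕ with Wₕ = Nₕ/36631:
  Medium: (17396/36631)²·(1−4174/17396)·76.99/4174 = 0.0031617744
  Small: (19235/36631)²·(1−828/19235)·69.6/828 = 0.022179745
  → Var(ȳ_str) = 0.025341519.
Var(ȳ_srs) = (1 − 5002/36631)·100.9/5002 = 0.017417434.
deff = 0.025341519 / 0.017417434 = 1.4550.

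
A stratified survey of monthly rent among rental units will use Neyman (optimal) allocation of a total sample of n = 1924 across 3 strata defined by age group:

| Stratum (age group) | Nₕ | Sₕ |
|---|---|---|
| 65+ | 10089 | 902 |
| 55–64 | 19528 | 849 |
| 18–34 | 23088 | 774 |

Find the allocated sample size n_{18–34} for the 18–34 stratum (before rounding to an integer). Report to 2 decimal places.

789.49

Neyman allocation: nₕ = n·NₕSₕ / Σⱼ NⱼSⱼ.
Σ NⱼSⱼ = 10089·902 + 19528·849 + 23088·774 = 4.3549662 × 10^7.
n_{18–34} = 1924·23088·774 / (4.3549662 × 10^7) = 789.49.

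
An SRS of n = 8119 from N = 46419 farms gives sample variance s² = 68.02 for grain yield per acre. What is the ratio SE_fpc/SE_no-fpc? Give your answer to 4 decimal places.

0.9083

f = n/N = 8119/46419 = 0.17490683.
SE_no-fpc = √(s²/n) = 0.091530755; SE_fpc = √((1−f)s²/n) = 0.083141631.
Ratio = √(1−f) = 0.90834639.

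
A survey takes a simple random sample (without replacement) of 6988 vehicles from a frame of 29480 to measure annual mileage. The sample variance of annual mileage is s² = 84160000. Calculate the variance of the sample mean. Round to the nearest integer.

9189

Under SRS without replacement, Var(ȳ) = (1 − f)·s²/n with f = n/N = 6988/29480 = 0.23704206.
Var(ȳ) = (1 − 0.23704206)·84160000/6988 = 0.76295794·12043.503 = 9188.6863.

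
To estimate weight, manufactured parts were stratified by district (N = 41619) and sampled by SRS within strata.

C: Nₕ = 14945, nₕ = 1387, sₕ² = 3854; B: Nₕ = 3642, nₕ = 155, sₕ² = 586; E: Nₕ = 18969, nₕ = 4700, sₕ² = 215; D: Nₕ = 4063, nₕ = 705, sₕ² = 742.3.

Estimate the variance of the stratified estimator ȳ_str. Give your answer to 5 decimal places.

0.36821

Var(ȳ_str) = Σₕ Wₕ²(1 − fₕ)sₕ²/nₕ with Wₕ = Nₕ/N, N = 41619.
C: Wₕ = 0.35909080; term = 0.35909080²·(1 − 0.09280696)·3854/1387 = 0.32504502.
B: Wₕ = 0.08750811; term = 0.08750811²·(1 − 0.04255903)·586/155 = 0.027718806.
E: Wₕ = 0.45577741; term = 0.45577741²·(1 − 0.24777268)·215/4700 = 0.0071481769.
D: Wₕ = 0.09762368; term = 0.09762368²·(1 − 0.17351711)·742.3/705 = 0.0082934375.
Sum = 0.36820544.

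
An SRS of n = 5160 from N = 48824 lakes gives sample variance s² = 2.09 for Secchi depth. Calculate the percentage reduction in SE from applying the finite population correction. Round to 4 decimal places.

f = n/N = 5160/48824 = 0.10568573.
SE_no-fpc = √(s²/n) = 0.020125575; SE_fpc = √((1−f)s²/n) = 0.019032392.
Ratio = √(1−f) = 0.94568191. Reduction = 100·(1 − 0.94568191) = 5.4318%.

5.4318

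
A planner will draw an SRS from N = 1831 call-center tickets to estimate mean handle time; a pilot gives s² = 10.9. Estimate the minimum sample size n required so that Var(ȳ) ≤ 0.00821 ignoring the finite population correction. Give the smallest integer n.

1328

Without fpc, n₀ = s²/D = 10.9/0.00821 = 1327.6492.
Rounding up, n = 1328.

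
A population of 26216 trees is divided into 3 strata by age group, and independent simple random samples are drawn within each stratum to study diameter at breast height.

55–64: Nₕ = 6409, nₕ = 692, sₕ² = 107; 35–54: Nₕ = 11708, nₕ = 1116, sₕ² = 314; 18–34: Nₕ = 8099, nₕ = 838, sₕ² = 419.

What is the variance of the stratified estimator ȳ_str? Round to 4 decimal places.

0.1018

Var(ȳ_str) = Σₕ Wₕ²(1 − fₕ)sₕ²/nₕ with Wₕ = Nₕ/N, N = 26216.
55–64: Wₕ = 0.24446903; term = 0.24446903²·(1 − 0.10797316)·107/692 = 0.0082433415.
35–54: Wₕ = 0.44659750; term = 0.44659750²·(1 − 0.09531944)·314/1116 = 0.050768377.
18–34: Wₕ = 0.30893348; term = 0.30893348²·(1 − 0.10346956)·419/838 = 0.042782384.
Sum = 0.1017941.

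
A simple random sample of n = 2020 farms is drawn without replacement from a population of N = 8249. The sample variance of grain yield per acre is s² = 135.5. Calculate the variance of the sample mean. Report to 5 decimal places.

0.05065

Under SRS without replacement, Var(ȳ) = (1 − f)·s²/n with f = n/N = 2020/8249 = 0.24487817.
Var(ȳ) = (1 − 0.24487817)·135.5/2020 = 0.75512183·0.067079208 = 0.050652974.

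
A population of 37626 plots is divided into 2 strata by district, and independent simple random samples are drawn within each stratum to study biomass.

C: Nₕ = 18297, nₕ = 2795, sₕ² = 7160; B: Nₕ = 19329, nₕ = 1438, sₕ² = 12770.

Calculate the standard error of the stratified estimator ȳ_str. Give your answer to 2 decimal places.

Var(ȳ_str) = Σₕ Wₕ²(1 − fₕ)sₕ²/nₕ with Wₕ = Nₕ/N, N = 37626.
C: Wₕ = 0.48628608; term = 0.48628608²·(1 − 0.15275728)·7160/2795 = 0.51324264.
B: Wₕ = 0.51371392; term = 0.51371392²·(1 − 0.07439599)·12770/1438 = 2.1692016.
Sum = 2.6824442.
SE = √(2.6824442) = 1.64.

1.64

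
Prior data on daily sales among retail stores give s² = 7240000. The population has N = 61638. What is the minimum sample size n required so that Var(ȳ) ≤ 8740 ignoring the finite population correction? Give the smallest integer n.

Without fpc, n₀ = s²/D = 7240000/8740 = 828.3753.
Rounding up, n = 829.

829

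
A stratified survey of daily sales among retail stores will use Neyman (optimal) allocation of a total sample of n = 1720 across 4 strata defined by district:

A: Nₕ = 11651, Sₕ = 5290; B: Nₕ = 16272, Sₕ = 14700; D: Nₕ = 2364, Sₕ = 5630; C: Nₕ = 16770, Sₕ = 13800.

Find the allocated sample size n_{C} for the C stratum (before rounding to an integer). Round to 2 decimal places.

729.61

Neyman allocation: nₕ = n·NₕSₕ / Σⱼ NⱼSⱼ.
Σ NⱼSⱼ = 11651·5290 + 16272·14700 + 2364·5630 + 16770·13800 = 5.4556751 × 10^8.
n_{C} = 1720·16770·13800 / (5.4556751 × 10^8) = 729.61.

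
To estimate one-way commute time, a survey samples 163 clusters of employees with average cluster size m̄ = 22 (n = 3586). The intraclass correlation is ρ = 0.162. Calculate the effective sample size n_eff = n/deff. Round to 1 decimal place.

deff = 1 + (22 − 1)·0.162 = 1 + 3.402 = 4.402.
n_eff = 3586 / 4.402 = 814.6.

814.6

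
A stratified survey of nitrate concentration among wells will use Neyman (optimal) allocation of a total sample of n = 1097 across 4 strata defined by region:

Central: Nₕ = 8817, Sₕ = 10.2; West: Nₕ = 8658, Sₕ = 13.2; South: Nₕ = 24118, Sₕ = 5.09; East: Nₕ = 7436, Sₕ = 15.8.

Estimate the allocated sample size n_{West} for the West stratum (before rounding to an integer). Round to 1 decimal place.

Neyman allocation: nₕ = n·NₕSₕ / Σⱼ NⱼSⱼ.
Σ NⱼSⱼ = 8817·10.2 + 8658·13.2 + 24118·5.09 + 7436·15.8 = 444468.42.
n_{West} = 1097·8658·13.2 / 444468.42 = 282.1.

282.1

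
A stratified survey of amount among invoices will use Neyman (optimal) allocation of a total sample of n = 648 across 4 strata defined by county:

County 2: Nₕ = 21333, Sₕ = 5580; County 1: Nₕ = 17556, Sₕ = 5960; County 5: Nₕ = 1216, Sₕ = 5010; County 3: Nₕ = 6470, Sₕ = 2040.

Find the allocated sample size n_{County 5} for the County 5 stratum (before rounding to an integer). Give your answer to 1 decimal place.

Neyman allocation: nₕ = n·NₕSₕ / Σⱼ NⱼSⱼ.
Σ NⱼSⱼ = 21333·5580 + 17556·5960 + 1216·5010 + 6470·2040 = 2.4296286 × 10^8.
n_{County 5} = 648·1216·5010 / (2.4296286 × 10^8) = 16.2.

16.2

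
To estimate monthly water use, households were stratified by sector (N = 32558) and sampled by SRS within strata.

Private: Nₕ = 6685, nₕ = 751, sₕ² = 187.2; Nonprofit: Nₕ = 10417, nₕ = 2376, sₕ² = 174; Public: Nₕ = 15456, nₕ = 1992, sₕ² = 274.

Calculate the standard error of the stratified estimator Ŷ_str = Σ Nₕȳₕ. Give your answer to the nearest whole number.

6682

Var(Ŷ_str) = Σₕ Nₕ²(1 − fₕ)sₕ²/nₕ.
Private: 6685²·(1 − 751/6685)·187.2/751 = 9.8881458 × 10^6.
Nonprofit: 10417²·(1 − 2376/10417)·174/2376 = 6.1341662 × 10^6.
Public: 15456²·(1 − 1992/15456)·274/1992 = 2.862414 × 10^7.
Sum = 4.4646452 × 10^7.
SE = √(4.4646452 × 10^7) = 6682.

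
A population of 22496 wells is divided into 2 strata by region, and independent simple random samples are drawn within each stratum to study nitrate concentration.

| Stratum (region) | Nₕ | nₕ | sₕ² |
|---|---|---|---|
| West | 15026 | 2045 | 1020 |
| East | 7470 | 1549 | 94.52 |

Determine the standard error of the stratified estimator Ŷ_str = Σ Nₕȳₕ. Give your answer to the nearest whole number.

9999

Var(Ŷ_str) = Σₕ Nₕ²(1 − fₕ)sₕ²/nₕ.
West: 15026²·(1 − 2045/15026)·1020/2045 = 9.7287803 × 10^7.
East: 7470²·(1 − 1549/7470)·94.52/1549 = 2.6989072 × 10^6.
Sum = 9.998671 × 10^7.
SE = √(9.998671 × 10^7) = 9999.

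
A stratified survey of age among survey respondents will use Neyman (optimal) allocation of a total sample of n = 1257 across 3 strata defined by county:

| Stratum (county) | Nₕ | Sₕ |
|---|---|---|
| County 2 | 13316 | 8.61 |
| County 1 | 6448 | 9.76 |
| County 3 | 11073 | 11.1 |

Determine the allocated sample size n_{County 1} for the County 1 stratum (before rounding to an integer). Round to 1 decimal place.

263.3

Neyman allocation: nₕ = n·NₕSₕ / Σⱼ NⱼSⱼ.
Σ NⱼSⱼ = 13316·8.61 + 6448·9.76 + 11073·11.1 = 300493.54.
n_{County 1} = 1257·6448·9.76 / 300493.54 = 263.3.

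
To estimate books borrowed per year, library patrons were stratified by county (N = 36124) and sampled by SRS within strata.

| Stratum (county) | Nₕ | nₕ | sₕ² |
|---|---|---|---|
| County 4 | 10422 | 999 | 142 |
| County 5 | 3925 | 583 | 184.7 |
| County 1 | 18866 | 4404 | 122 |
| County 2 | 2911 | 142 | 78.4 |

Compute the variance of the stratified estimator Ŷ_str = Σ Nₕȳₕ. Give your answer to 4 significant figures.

Var(Ŷ_str) = Σₕ Nₕ²(1 − fₕ)sₕ²/nₕ.
County 4: 10422²·(1 − 999/10422)·142/999 = 1.3959283 × 10^7.
County 5: 3925²·(1 − 583/3925)·184.7/583 = 4.1557025 × 10^6.
County 1: 18866²·(1 − 4404/18866)·122/4404 = 7.5582405 × 10^6.
County 2: 2911²·(1 − 142/2911)·78.4/142 = 4.4503368 × 10^6.
Sum = 3.0123563 × 10^7.

3.012 × 10^7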